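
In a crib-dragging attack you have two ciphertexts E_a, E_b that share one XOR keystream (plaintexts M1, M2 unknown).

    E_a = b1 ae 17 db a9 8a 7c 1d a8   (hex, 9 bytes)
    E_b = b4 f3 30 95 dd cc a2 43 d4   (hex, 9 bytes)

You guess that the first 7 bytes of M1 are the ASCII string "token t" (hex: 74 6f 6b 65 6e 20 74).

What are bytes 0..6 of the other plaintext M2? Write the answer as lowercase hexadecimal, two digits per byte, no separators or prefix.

First, E_a ⊕ E_b = (M1 ⊕ K) ⊕ (M2 ⊕ K) = M1 ⊕ M2, so the key drops out. Then M2 = (M1 ⊕ M2) ⊕ M1 over the first 7 bytes.
byte 0: (b1 xor b4) xor 74 = 05 xor 74 = 71
byte 1: (ae xor f3) xor 6f = 5d xor 6f = 32
byte 2: (17 xor 30) xor 6b = 27 xor 6b = 4c
byte 3: (db xor 95) xor 65 = 4e xor 65 = 2b
byte 4: (a9 xor dd) xor 6e = 74 xor 6e = 1a
byte 5: (8a xor cc) xor 20 = 46 xor 20 = 66
byte 6: (7c xor a2) xor 74 = de xor 74 = aa

71324c2b1a66aa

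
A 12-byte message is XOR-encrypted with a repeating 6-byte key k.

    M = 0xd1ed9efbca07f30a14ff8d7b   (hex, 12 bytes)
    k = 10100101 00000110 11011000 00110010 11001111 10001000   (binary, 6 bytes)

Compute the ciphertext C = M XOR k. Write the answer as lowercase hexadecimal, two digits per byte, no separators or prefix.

74eb46c9058f560ccccd42f3

The 6-byte key repeats, so the effective keystream is a5 06 d8 32 cf 88 a5 06 d8 32 cf 88.
byte 0: d1 XOR a5 = 74
byte 1: ed XOR 06 = eb
byte 2: 9e XOR d8 = 46
byte 3: fb XOR 32 = c9
byte 4: ca XOR cf = 05
byte 5: 07 XOR 88 = 8f
byte 6: f3 XOR a5 = 56
byte 7: 0a XOR 06 = 0c
byte 8: 14 XOR d8 = cc
byte 9: ff XOR 32 = cd
byte 10: 8d XOR cf = 42
byte 11: 7b XOR 88 = f3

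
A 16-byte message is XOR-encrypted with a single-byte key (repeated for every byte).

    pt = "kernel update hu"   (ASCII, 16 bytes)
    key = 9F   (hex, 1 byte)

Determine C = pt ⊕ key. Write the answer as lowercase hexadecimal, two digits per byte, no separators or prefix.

The 1-byte key repeats, so the effective keystream is 9f 9f 9f 9f 9f 9f 9f 9f 9f 9f 9f 9f 9f 9f 9f 9f.
byte 0: 6b xor 9f = f4
byte 1: 65 xor 9f = fa
byte 2: 72 xor 9f = ed
byte 3: 6e xor 9f = f1
byte 4: 65 xor 9f = fa
byte 5: 6c xor 9f = f3
byte 6: 20 xor 9f = bf
byte 7: 75 xor 9f = ea
byte 8: 70 xor 9f = ef
byte 9: 64 xor 9f = fb
byte 10: 61 xor 9f = fe
byte 11: 74 xor 9f = eb
byte 12: 65 xor 9f = fa
byte 13: 20 xor 9f = bf
byte 14: 68 xor 9f = f7
byte 15: 75 xor 9f = ea

f4faedf1faf3bfeaeffbfeebfabff7ea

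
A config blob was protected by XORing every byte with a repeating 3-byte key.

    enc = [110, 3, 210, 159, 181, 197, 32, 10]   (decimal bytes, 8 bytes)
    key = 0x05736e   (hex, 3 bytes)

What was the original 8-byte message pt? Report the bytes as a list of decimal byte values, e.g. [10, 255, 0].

[107, 112, 188, 154, 198, 171, 37, 121]

The 3-byte key repeats, so the effective keystream is 05 73 6e 05 73 6e 05 73.
byte 0: 6e XOR 05 = 6b
byte 1: 03 XOR 73 = 70
byte 2: d2 XOR 6e = bc
byte 3: 9f XOR 05 = 9a
byte 4: b5 XOR 73 = c6
byte 5: c5 XOR 6e = ab
byte 6: 20 XOR 05 = 25
byte 7: 0a XOR 73 = 79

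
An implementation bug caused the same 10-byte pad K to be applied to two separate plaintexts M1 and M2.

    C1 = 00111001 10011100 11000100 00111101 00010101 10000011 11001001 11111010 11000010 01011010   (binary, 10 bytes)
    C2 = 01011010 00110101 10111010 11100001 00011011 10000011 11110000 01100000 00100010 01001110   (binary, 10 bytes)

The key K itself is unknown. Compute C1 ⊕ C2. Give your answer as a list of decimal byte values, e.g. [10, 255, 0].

[99, 169, 126, 220, 14, 0, 57, 154, 224, 20]

C1 ⊕ C2 = (M1 ⊕ K) ⊕ (M2 ⊕ K) = M1 ⊕ M2 — the shared key cancels under XOR.
byte 0: 39 XOR 5a = 63
byte 1: 9c XOR 35 = a9
byte 2: c4 XOR ba = 7e
byte 3: 3d XOR e1 = dc
byte 4: 15 XOR 1b = 0e
byte 5: 83 XOR 83 = 00
byte 6: c9 XOR f0 = 39
byte 7: fa XOR 60 = 9a
byte 8: c2 XOR 22 = e0
byte 9: 5a XOR 4e = 14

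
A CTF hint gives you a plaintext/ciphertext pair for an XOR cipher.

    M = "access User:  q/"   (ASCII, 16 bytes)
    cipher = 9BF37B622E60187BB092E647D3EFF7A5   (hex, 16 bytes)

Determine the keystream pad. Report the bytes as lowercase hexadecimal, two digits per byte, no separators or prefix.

fa9018075d13382ec3f7947df3cf868a

Since cipher = M ⊕ pad, XORing both sides with M gives pad = M ⊕ cipher.
61 XOR 9b = fa
63 XOR f3 = 90
63 XOR 7b = 18
65 XOR 62 = 07
73 XOR 2e = 5d
73 XOR 60 = 13
20 XOR 18 = 38
55 XOR 7b = 2e
73 XOR b0 = c3
65 XOR 92 = f7
72 XOR e6 = 94
3a XOR 47 = 7d
20 XOR d3 = f3
20 XOR ef = cf
71 XOR f7 = 86
2f XOR a5 = 8a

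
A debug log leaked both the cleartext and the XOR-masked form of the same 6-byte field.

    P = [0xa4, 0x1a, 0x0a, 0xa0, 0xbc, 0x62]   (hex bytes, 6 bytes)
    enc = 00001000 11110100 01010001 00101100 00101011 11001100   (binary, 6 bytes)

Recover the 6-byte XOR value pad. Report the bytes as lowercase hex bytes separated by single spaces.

ac ee 5b 8c 97 ae

Since enc = P ⊕ pad, XORing both sides with P gives pad = P ⊕ enc.
a4 ⊕ 08 = ac
1a ⊕ f4 = ee
0a ⊕ 51 = 5b
a0 ⊕ 2c = 8c
bc ⊕ 2b = 97
62 ⊕ cc = ae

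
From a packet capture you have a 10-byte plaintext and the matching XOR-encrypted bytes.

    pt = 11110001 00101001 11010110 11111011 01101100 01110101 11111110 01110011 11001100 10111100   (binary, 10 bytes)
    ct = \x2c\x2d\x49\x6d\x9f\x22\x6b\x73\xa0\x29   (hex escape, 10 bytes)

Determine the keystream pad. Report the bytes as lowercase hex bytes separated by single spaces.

Since ct = pt ⊕ pad, XORing both sides with pt gives pad = pt ⊕ ct.
f1 ⊕ 2c = dd
29 ⊕ 2d = 04
d6 ⊕ 49 = 9f
fb ⊕ 6d = 96
6c ⊕ 9f = f3
75 ⊕ 22 = 57
fe ⊕ 6b = 95
73 ⊕ 73 = 00
cc ⊕ a0 = 6c
bc ⊕ 29 = 95

dd 04 9f 96 f3 57 95 00 6c 95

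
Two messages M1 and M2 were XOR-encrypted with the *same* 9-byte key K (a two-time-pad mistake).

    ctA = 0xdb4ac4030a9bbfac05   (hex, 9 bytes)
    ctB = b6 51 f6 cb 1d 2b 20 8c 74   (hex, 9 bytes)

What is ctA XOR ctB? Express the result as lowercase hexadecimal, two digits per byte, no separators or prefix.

ctA ⊕ ctB = (M1 ⊕ K) ⊕ (M2 ⊕ K) = M1 ⊕ M2 — the shared key cancels under XOR.
byte 0: db ^ b6 = 6d
byte 1: 4a ^ 51 = 1b
byte 2: c4 ^ f6 = 32
byte 3: 03 ^ cb = c8
byte 4: 0a ^ 1d = 17
byte 5: 9b ^ 2b = b0
byte 6: bf ^ 20 = 9f
byte 7: ac ^ 8c = 20
byte 8: 05 ^ 74 = 71

6d1b32c817b09f2071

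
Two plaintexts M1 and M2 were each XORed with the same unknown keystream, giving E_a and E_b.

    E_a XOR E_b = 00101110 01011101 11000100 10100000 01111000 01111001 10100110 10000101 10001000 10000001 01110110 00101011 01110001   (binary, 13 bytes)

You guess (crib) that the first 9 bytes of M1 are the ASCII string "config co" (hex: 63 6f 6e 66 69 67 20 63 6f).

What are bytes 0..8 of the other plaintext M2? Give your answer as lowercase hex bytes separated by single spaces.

Since E_a ⊕ E_b = M1 ⊕ M2, XORing with the guessed M1 bytes yields the corresponding M2 bytes: M2 = (E_a ⊕ E_b) ⊕ M1.
byte 0: 2e XOR 63 = 4d
byte 1: 5d XOR 6f = 32
byte 2: c4 XOR 6e = aa
byte 3: a0 XOR 66 = c6
byte 4: 78 XOR 69 = 11
byte 5: 79 XOR 67 = 1e
byte 6: a6 XOR 20 = 86
byte 7: 85 XOR 63 = e6
byte 8: 88 XOR 6f = e7

4d 32 aa c6 11 1e 86 e6 e7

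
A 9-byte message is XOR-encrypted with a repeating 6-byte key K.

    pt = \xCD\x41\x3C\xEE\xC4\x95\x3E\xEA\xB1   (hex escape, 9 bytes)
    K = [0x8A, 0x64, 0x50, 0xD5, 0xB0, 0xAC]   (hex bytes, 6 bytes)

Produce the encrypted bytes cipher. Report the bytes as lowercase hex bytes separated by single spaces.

The 6-byte key repeats, so the effective keystream is 8a 64 50 d5 b0 ac 8a 64 50.
byte 0: cd ^ 8a = 47
byte 1: 41 ^ 64 = 25
byte 2: 3c ^ 50 = 6c
byte 3: ee ^ d5 = 3b
byte 4: c4 ^ b0 = 74
byte 5: 95 ^ ac = 39
byte 6: 3e ^ 8a = b4
byte 7: ea ^ 64 = 8e
byte 8: b1 ^ 50 = e1

47 25 6c 3b 74 39 b4 8e e1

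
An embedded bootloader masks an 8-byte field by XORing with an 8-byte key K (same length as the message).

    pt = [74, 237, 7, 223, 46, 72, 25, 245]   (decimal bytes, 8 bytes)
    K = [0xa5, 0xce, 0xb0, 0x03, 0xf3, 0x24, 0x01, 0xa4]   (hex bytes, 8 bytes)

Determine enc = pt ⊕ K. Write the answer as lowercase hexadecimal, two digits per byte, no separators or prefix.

ef23b7dcdd6c1851

4a ^ a5 = ef
ed ^ ce = 23
07 ^ b0 = b7
df ^ 03 = dc
2e ^ f3 = dd
48 ^ 24 = 6c
19 ^ 01 = 18
f5 ^ a4 = 51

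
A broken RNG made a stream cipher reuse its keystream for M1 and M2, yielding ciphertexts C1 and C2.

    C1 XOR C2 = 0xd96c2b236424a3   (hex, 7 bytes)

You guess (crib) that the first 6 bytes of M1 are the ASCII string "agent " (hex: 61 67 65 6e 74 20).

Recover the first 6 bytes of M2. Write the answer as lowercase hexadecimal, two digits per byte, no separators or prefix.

b80b4e4d1004

Since C1 ⊕ C2 = M1 ⊕ M2, XORing with the guessed M1 bytes yields the corresponding M2 bytes: M2 = (C1 ⊕ C2) ⊕ M1.
d9 ^ 61 = b8
6c ^ 67 = 0b
2b ^ 65 = 4e
23 ^ 6e = 4d
64 ^ 74 = 10
24 ^ 20 = 04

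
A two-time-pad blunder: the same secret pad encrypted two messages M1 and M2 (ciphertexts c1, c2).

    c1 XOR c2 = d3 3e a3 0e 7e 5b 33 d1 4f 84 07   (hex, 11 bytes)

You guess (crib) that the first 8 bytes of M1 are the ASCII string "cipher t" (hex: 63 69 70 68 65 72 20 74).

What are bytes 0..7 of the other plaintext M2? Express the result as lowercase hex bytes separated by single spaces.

Since c1 ⊕ c2 = M1 ⊕ M2, XORing with the guessed M1 bytes yields the corresponding M2 bytes: M2 = (c1 ⊕ c2) ⊕ M1.
11010011 ⊕ 01100011 = 10110000
00111110 ⊕ 01101001 = 01010111
10100011 ⊕ 01110000 = 11010011
00001110 ⊕ 01101000 = 01100110
01111110 ⊕ 01100101 = 00011011
01011011 ⊕ 01110010 = 00101001
00110011 ⊕ 00100000 = 00010011
11010001 ⊕ 01110100 = 10100101

b0 57 d3 66 1b 29 13 a5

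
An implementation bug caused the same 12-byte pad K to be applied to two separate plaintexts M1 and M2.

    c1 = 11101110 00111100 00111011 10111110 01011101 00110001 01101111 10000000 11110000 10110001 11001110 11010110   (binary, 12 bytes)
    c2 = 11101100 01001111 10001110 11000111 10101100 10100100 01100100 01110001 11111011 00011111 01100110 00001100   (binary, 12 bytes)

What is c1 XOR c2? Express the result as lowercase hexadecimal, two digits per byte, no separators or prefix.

c1 ⊕ c2 = (M1 ⊕ K) ⊕ (M2 ⊕ K) = M1 ⊕ M2 — the shared key cancels under XOR.
byte 0: ee ⊕ ec = 02
byte 1: 3c ⊕ 4f = 73
byte 2: 3b ⊕ 8e = b5
byte 3: be ⊕ c7 = 79
byte 4: 5d ⊕ ac = f1
byte 5: 31 ⊕ a4 = 95
byte 6: 6f ⊕ 64 = 0b
byte 7: 80 ⊕ 71 = f1
byte 8: f0 ⊕ fb = 0b
byte 9: b1 ⊕ 1f = ae
byte 10: ce ⊕ 66 = a8
byte 11: d6 ⊕ 0c = da

0273b579f1950bf10baea8da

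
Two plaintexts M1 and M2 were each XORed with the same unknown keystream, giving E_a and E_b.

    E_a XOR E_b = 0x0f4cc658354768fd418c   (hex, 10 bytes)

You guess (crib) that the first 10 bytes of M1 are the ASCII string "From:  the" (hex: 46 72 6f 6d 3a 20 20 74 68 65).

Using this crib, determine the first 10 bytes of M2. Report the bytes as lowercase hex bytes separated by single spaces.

49 3e a9 35 0f 67 48 89 29 e9

Since E_a ⊕ E_b = M1 ⊕ M2, XORing with the guessed M1 bytes yields the corresponding M2 bytes: M2 = (E_a ⊕ E_b) ⊕ M1.
 15 ^  70 =  73
 76 ^ 114 =  62
198 ^ 111 = 169
 88 ^ 109 =  53
 53 ^  58 =  15
 71 ^  32 = 103
104 ^  32 =  72
253 ^ 116 = 137
 65 ^ 104 =  41
140 ^ 101 = 233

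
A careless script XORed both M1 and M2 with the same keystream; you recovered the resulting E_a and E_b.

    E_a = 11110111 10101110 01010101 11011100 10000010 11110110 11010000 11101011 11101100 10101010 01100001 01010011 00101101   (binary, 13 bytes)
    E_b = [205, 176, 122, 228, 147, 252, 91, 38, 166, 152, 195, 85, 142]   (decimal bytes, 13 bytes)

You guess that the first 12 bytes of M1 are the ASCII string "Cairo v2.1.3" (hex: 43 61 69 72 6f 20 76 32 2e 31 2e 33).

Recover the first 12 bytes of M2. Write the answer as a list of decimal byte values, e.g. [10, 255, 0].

First, E_a ⊕ E_b = (M1 ⊕ K) ⊕ (M2 ⊕ K) = M1 ⊕ M2, so the key drops out. Then M2 = (M1 ⊕ M2) ⊕ M1 over the first 12 bytes.
byte 0: (f7 ^ cd) ^ 43 = 3a ^ 43 = 79
byte 1: (ae ^ b0) ^ 61 = 1e ^ 61 = 7f
byte 2: (55 ^ 7a) ^ 69 = 2f ^ 69 = 46
byte 3: (dc ^ e4) ^ 72 = 38 ^ 72 = 4a
byte 4: (82 ^ 93) ^ 6f = 11 ^ 6f = 7e
byte 5: (f6 ^ fc) ^ 20 = 0a ^ 20 = 2a
byte 6: (d0 ^ 5b) ^ 76 = 8b ^ 76 = fd
byte 7: (eb ^ 26) ^ 32 = cd ^ 32 = ff
byte 8: (ec ^ a6) ^ 2e = 4a ^ 2e = 64
byte 9: (aa ^ 98) ^ 31 = 32 ^ 31 = 03
byte 10: (61 ^ c3) ^ 2e = a2 ^ 2e = 8c
byte 11: (53 ^ 55) ^ 33 = 06 ^ 33 = 35

[121, 127, 70, 74, 126, 42, 253, 255, 100, 3, 140, 53]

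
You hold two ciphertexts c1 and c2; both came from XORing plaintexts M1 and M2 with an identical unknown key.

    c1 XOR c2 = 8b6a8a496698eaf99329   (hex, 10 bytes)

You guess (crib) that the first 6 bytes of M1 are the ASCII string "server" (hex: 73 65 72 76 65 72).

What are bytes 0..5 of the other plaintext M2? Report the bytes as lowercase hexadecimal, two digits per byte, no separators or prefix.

Since c1 ⊕ c2 = M1 ⊕ M2, XORing with the guessed M1 bytes yields the corresponding M2 bytes: M2 = (c1 ⊕ c2) ⊕ M1.
byte 0: 8b ⊕ 73 = f8
byte 1: 6a ⊕ 65 = 0f
byte 2: 8a ⊕ 72 = f8
byte 3: 49 ⊕ 76 = 3f
byte 4: 66 ⊕ 65 = 03
byte 5: 98 ⊕ 72 = ea

f80ff83f03ea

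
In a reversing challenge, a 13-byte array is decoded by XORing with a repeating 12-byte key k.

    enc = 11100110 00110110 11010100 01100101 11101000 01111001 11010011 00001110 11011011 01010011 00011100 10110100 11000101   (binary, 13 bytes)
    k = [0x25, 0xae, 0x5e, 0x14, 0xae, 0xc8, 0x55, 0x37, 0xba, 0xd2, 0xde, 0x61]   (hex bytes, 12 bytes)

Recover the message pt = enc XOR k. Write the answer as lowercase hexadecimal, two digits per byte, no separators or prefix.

The 12-byte key repeats, so the effective keystream is 25 ae 5e 14 ae c8 55 37 ba d2 de 61 25.
byte 0: e6 ⊕ 25 = c3
byte 1: 36 ⊕ ae = 98
byte 2: d4 ⊕ 5e = 8a
byte 3: 65 ⊕ 14 = 71
byte 4: e8 ⊕ ae = 46
byte 5: 79 ⊕ c8 = b1
byte 6: d3 ⊕ 55 = 86
byte 7: 0e ⊕ 37 = 39
byte 8: db ⊕ ba = 61
byte 9: 53 ⊕ d2 = 81
byte 10: 1c ⊕ de = c2
byte 11: b4 ⊕ 61 = d5
byte 12: c5 ⊕ 25 = e0

c3988a7146b186396181c2d5e0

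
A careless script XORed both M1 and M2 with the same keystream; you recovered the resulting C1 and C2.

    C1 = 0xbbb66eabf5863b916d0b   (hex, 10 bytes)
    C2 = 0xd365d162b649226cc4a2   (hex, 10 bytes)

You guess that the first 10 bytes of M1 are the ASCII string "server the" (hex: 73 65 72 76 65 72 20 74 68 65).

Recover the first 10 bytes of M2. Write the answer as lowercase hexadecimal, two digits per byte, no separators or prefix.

First, C1 ⊕ C2 = (M1 ⊕ K) ⊕ (M2 ⊕ K) = M1 ⊕ M2, so the key drops out. Then M2 = (M1 ⊕ M2) ⊕ M1 over the first 10 bytes.
byte 0: (bb ^ d3) ^ 73 = 68 ^ 73 = 1b
byte 1: (b6 ^ 65) ^ 65 = d3 ^ 65 = b6
byte 2: (6e ^ d1) ^ 72 = bf ^ 72 = cd
byte 3: (ab ^ 62) ^ 76 = c9 ^ 76 = bf
byte 4: (f5 ^ b6) ^ 65 = 43 ^ 65 = 26
byte 5: (86 ^ 49) ^ 72 = cf ^ 72 = bd
byte 6: (3b ^ 22) ^ 20 = 19 ^ 20 = 39
byte 7: (91 ^ 6c) ^ 74 = fd ^ 74 = 89
byte 8: (6d ^ c4) ^ 68 = a9 ^ 68 = c1
byte 9: (0b ^ a2) ^ 65 = a9 ^ 65 = cc

1bb6cdbf26bd3989c1cc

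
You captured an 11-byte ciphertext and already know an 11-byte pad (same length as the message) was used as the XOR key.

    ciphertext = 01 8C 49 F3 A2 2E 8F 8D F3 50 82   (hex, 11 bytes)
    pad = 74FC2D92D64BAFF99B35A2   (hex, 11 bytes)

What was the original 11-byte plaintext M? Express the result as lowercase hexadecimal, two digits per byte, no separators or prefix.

7570646174652074686520

01 ^ 74 = 75
8c ^ fc = 70
49 ^ 2d = 64
f3 ^ 92 = 61
a2 ^ d6 = 74
2e ^ 4b = 65
8f ^ af = 20
8d ^ f9 = 74
f3 ^ 9b = 68
50 ^ 35 = 65
82 ^ a2 = 20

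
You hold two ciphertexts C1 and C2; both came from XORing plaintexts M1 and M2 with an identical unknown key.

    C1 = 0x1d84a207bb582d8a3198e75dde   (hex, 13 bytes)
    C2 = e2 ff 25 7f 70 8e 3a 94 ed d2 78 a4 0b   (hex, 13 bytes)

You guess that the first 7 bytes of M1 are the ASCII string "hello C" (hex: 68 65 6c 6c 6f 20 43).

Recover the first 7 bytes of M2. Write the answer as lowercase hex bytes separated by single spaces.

First, C1 ⊕ C2 = (M1 ⊕ K) ⊕ (M2 ⊕ K) = M1 ⊕ M2, so the key drops out. Then M2 = (M1 ⊕ M2) ⊕ M1 over the first 7 bytes.
byte 0: (1d ⊕ e2) ⊕ 68 = ff ⊕ 68 = 97
byte 1: (84 ⊕ ff) ⊕ 65 = 7b ⊕ 65 = 1e
byte 2: (a2 ⊕ 25) ⊕ 6c = 87 ⊕ 6c = eb
byte 3: (07 ⊕ 7f) ⊕ 6c = 78 ⊕ 6c = 14
byte 4: (bb ⊕ 70) ⊕ 6f = cb ⊕ 6f = a4
byte 5: (58 ⊕ 8e) ⊕ 20 = d6 ⊕ 20 = f6
byte 6: (2d ⊕ 3a) ⊕ 43 = 17 ⊕ 43 = 54

97 1e eb 14 a4 f6 54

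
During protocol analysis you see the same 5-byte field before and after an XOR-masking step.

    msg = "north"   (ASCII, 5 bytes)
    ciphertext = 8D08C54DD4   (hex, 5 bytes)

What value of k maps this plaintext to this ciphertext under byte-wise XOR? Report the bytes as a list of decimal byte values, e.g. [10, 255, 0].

[227, 103, 183, 57, 188]

Since ciphertext = msg ⊕ k, XORing both sides with msg gives k = msg ⊕ ciphertext.
6e ⊕ 8d = e3
6f ⊕ 08 = 67
72 ⊕ c5 = b7
74 ⊕ 4d = 39
68 ⊕ d4 = bc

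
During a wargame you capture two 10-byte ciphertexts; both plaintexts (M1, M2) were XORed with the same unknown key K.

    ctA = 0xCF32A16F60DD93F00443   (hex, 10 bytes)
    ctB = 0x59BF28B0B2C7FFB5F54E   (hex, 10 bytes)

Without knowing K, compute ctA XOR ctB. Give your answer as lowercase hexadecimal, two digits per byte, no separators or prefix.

ctA ⊕ ctB = (M1 ⊕ K) ⊕ (M2 ⊕ K) = M1 ⊕ M2 — the shared key cancels under XOR.
207 xor  89 = 150
 50 xor 191 = 141
161 xor  40 = 137
111 xor 176 = 223
 96 xor 178 = 210
221 xor 199 =  26
147 xor 255 = 108
240 xor 181 =  69
  4 xor 245 = 241
 67 xor  78 =  13

968d89dfd21a6c45f10d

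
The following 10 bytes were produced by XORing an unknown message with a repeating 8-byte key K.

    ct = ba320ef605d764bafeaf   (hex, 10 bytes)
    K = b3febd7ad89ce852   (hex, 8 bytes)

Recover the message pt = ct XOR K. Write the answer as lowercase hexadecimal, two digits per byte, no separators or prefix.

The 8-byte key repeats, so the effective keystream is b3 fe bd 7a d8 9c e8 52 b3 fe.
byte 0: 10111010 ^ 10110011 = 00001001
byte 1: 00110010 ^ 11111110 = 11001100
byte 2: 00001110 ^ 10111101 = 10110011
byte 3: 11110110 ^ 01111010 = 10001100
byte 4: 00000101 ^ 11011000 = 11011101
byte 5: 11010111 ^ 10011100 = 01001011
byte 6: 01100100 ^ 11101000 = 10001100
byte 7: 10111010 ^ 01010010 = 11101000
byte 8: 11111110 ^ 10110011 = 01001101
byte 9: 10101111 ^ 11111110 = 01010001

09ccb38cdd4b8ce84d51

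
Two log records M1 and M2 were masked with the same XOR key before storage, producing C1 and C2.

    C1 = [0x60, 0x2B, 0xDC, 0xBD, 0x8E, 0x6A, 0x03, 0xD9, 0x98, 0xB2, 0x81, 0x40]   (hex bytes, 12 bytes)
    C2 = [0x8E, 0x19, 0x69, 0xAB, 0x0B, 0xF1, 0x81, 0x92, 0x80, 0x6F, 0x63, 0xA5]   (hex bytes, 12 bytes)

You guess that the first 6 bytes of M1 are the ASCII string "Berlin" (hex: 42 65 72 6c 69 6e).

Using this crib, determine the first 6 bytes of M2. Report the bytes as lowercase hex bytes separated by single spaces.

ac 57 c7 7a ec f5

First, C1 ⊕ C2 = (M1 ⊕ K) ⊕ (M2 ⊕ K) = M1 ⊕ M2, so the key drops out. Then M2 = (M1 ⊕ M2) ⊕ M1 over the first 6 bytes.
byte 0: (60 xor 8e) xor 42 = ee xor 42 = ac
byte 1: (2b xor 19) xor 65 = 32 xor 65 = 57
byte 2: (dc xor 69) xor 72 = b5 xor 72 = c7
byte 3: (bd xor ab) xor 6c = 16 xor 6c = 7a
byte 4: (8e xor 0b) xor 69 = 85 xor 69 = ec
byte 5: (6a xor f1) xor 6e = 9b xor 6e = f5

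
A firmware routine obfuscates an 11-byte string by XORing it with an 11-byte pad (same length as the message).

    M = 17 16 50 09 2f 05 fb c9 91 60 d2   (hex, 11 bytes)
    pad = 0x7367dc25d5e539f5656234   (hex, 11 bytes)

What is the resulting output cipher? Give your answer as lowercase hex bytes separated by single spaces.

XOR is its own inverse, so applying the key byte-wise gives the result directly.
17 ⊕ 73 = 64
16 ⊕ 67 = 71
50 ⊕ dc = 8c
09 ⊕ 25 = 2c
2f ⊕ d5 = fa
05 ⊕ e5 = e0
fb ⊕ 39 = c2
c9 ⊕ f5 = 3c
91 ⊕ 65 = f4
60 ⊕ 62 = 02
d2 ⊕ 34 = e6

64 71 8c 2c fa e0 c2 3c f4 02 e6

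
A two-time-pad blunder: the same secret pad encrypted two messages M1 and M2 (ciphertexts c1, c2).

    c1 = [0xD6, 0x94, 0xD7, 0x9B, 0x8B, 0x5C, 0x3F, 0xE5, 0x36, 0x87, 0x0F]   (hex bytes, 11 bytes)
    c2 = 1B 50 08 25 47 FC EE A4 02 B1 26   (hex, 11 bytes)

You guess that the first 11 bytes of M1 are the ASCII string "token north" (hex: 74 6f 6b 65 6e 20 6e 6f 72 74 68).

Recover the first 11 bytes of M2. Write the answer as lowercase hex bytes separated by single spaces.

First, c1 ⊕ c2 = (M1 ⊕ K) ⊕ (M2 ⊕ K) = M1 ⊕ M2, so the key drops out. Then M2 = (M1 ⊕ M2) ⊕ M1 over the first 11 bytes.
byte 0: (d6 ^ 1b) ^ 74 = cd ^ 74 = b9
byte 1: (94 ^ 50) ^ 6f = c4 ^ 6f = ab
byte 2: (d7 ^ 08) ^ 6b = df ^ 6b = b4
byte 3: (9b ^ 25) ^ 65 = be ^ 65 = db
byte 4: (8b ^ 47) ^ 6e = cc ^ 6e = a2
byte 5: (5c ^ fc) ^ 20 = a0 ^ 20 = 80
byte 6: (3f ^ ee) ^ 6e = d1 ^ 6e = bf
byte 7: (e5 ^ a4) ^ 6f = 41 ^ 6f = 2e
byte 8: (36 ^ 02) ^ 72 = 34 ^ 72 = 46
byte 9: (87 ^ b1) ^ 74 = 36 ^ 74 = 42
byte 10: (0f ^ 26) ^ 68 = 29 ^ 68 = 41

b9 ab b4 db a2 80 bf 2e 46 42 41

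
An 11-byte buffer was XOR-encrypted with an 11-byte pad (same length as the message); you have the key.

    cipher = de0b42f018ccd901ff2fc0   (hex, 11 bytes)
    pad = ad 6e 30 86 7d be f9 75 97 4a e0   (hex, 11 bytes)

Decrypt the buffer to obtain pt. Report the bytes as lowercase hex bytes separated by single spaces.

de xor ad = 73
0b xor 6e = 65
42 xor 30 = 72
f0 xor 86 = 76
18 xor 7d = 65
cc xor be = 72
d9 xor f9 = 20
01 xor 75 = 74
ff xor 97 = 68
2f xor 4a = 65
c0 xor e0 = 20

73 65 72 76 65 72 20 74 68 65 20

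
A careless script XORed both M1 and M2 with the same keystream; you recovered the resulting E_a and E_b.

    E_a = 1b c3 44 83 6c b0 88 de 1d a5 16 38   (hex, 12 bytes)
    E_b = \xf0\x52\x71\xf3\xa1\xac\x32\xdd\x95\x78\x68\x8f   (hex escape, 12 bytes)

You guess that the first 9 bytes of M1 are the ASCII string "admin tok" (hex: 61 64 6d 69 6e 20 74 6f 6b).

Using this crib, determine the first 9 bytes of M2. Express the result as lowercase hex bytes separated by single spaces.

First, E_a ⊕ E_b = (M1 ⊕ K) ⊕ (M2 ⊕ K) = M1 ⊕ M2, so the key drops out. Then M2 = (M1 ⊕ M2) ⊕ M1 over the first 9 bytes.
byte 0: (1b XOR f0) XOR 61 = eb XOR 61 = 8a
byte 1: (c3 XOR 52) XOR 64 = 91 XOR 64 = f5
byte 2: (44 XOR 71) XOR 6d = 35 XOR 6d = 58
byte 3: (83 XOR f3) XOR 69 = 70 XOR 69 = 19
byte 4: (6c XOR a1) XOR 6e = cd XOR 6e = a3
byte 5: (b0 XOR ac) XOR 20 = 1c XOR 20 = 3c
byte 6: (88 XOR 32) XOR 74 = ba XOR 74 = ce
byte 7: (de XOR dd) XOR 6f = 03 XOR 6f = 6c
byte 8: (1d XOR 95) XOR 6b = 88 XOR 6b = e3

8a f5 58 19 a3 3c ce 6c e3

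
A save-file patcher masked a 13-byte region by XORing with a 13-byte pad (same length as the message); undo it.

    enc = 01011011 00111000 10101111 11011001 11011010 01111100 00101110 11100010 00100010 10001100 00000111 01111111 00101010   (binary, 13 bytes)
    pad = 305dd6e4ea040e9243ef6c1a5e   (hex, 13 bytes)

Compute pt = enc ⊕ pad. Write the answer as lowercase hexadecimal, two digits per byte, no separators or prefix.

6b65793d3078207061636b6574

5b ^ 30 = 6b
38 ^ 5d = 65
af ^ d6 = 79
d9 ^ e4 = 3d
da ^ ea = 30
7c ^ 04 = 78
2e ^ 0e = 20
e2 ^ 92 = 70
22 ^ 43 = 61
8c ^ ef = 63
07 ^ 6c = 6b
7f ^ 1a = 65
2a ^ 5e = 74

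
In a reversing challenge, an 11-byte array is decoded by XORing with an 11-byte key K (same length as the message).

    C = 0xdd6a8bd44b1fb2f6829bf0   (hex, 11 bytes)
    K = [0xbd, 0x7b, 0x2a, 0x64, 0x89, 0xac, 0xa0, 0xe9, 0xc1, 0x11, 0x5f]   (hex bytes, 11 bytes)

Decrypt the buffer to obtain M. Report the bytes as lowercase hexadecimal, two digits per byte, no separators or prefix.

6011a1b0c2b3121f438aaf

dd xor bd = 60
6a xor 7b = 11
8b xor 2a = a1
d4 xor 64 = b0
4b xor 89 = c2
1f xor ac = b3
b2 xor a0 = 12
f6 xor e9 = 1f
82 xor c1 = 43
9b xor 11 = 8a
f0 xor 5f = af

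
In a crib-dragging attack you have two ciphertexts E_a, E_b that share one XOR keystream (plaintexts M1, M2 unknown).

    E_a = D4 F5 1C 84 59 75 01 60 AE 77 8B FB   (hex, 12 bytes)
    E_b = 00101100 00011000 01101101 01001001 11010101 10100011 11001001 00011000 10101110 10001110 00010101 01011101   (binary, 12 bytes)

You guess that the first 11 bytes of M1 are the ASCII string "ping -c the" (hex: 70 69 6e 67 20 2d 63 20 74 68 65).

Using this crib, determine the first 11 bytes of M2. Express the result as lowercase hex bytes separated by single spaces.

First, E_a ⊕ E_b = (M1 ⊕ K) ⊕ (M2 ⊕ K) = M1 ⊕ M2, so the key drops out. Then M2 = (M1 ⊕ M2) ⊕ M1 over the first 11 bytes.
byte 0: (d4 XOR 2c) XOR 70 = f8 XOR 70 = 88
byte 1: (f5 XOR 18) XOR 69 = ed XOR 69 = 84
byte 2: (1c XOR 6d) XOR 6e = 71 XOR 6e = 1f
byte 3: (84 XOR 49) XOR 67 = cd XOR 67 = aa
byte 4: (59 XOR d5) XOR 20 = 8c XOR 20 = ac
byte 5: (75 XOR a3) XOR 2d = d6 XOR 2d = fb
byte 6: (01 XOR c9) XOR 63 = c8 XOR 63 = ab
byte 7: (60 XOR 18) XOR 20 = 78 XOR 20 = 58
byte 8: (ae XOR ae) XOR 74 = 00 XOR 74 = 74
byte 9: (77 XOR 8e) XOR 68 = f9 XOR 68 = 91
byte 10: (8b XOR 15) XOR 65 = 9e XOR 65 = fb

88 84 1f aa ac fb ab 58 74 91 fb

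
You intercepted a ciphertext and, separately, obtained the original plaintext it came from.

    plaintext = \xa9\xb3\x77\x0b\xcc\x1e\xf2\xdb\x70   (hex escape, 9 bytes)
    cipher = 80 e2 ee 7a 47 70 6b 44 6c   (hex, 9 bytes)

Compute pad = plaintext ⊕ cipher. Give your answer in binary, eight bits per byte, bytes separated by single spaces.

00101001 01010001 10011001 01110001 10001011 01101110 10011001 10011111 00011100

Since cipher = plaintext ⊕ pad, XORing both sides with plaintext gives pad = plaintext ⊕ cipher.
byte 0: a9 xor 80 = 29
byte 1: b3 xor e2 = 51
byte 2: 77 xor ee = 99
byte 3: 0b xor 7a = 71
byte 4: cc xor 47 = 8b
byte 5: 1e xor 70 = 6e
byte 6: f2 xor 6b = 99
byte 7: db xor 44 = 9f
byte 8: 70 xor 6c = 1c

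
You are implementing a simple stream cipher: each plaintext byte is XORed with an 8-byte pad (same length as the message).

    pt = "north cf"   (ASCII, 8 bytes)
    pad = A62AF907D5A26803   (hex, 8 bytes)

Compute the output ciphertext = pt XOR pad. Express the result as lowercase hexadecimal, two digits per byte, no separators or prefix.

6e xor a6 = c8
6f xor 2a = 45
72 xor f9 = 8b
74 xor 07 = 73
68 xor d5 = bd
20 xor a2 = 82
63 xor 68 = 0b
66 xor 03 = 65

c8458b73bd820b65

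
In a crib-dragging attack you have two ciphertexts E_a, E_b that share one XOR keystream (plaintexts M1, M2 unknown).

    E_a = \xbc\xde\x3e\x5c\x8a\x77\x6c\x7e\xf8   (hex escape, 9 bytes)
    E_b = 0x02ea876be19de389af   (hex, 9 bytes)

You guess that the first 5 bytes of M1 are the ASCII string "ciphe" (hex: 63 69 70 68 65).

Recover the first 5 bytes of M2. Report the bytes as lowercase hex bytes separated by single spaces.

dd 5d c9 5f 0e

First, E_a ⊕ E_b = (M1 ⊕ K) ⊕ (M2 ⊕ K) = M1 ⊕ M2, so the key drops out. Then M2 = (M1 ⊕ M2) ⊕ M1 over the first 5 bytes.
byte 0: (bc xor 02) xor 63 = be xor 63 = dd
byte 1: (de xor ea) xor 69 = 34 xor 69 = 5d
byte 2: (3e xor 87) xor 70 = b9 xor 70 = c9
byte 3: (5c xor 6b) xor 68 = 37 xor 68 = 5f
byte 4: (8a xor e1) xor 65 = 6b xor 65 = 0e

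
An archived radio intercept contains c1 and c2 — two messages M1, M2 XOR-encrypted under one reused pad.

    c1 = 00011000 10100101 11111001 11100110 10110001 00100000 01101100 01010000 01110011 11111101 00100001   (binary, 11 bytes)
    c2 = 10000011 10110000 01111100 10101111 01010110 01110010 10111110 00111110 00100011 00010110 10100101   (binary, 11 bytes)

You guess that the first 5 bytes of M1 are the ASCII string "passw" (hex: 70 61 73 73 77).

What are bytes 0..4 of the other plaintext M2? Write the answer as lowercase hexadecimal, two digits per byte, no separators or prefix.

First, c1 ⊕ c2 = (M1 ⊕ K) ⊕ (M2 ⊕ K) = M1 ⊕ M2, so the key drops out. Then M2 = (M1 ⊕ M2) ⊕ M1 over the first 5 bytes.
byte 0: (18 xor 83) xor 70 = 9b xor 70 = eb
byte 1: (a5 xor b0) xor 61 = 15 xor 61 = 74
byte 2: (f9 xor 7c) xor 73 = 85 xor 73 = f6
byte 3: (e6 xor af) xor 73 = 49 xor 73 = 3a
byte 4: (b1 xor 56) xor 77 = e7 xor 77 = 90

eb74f63a90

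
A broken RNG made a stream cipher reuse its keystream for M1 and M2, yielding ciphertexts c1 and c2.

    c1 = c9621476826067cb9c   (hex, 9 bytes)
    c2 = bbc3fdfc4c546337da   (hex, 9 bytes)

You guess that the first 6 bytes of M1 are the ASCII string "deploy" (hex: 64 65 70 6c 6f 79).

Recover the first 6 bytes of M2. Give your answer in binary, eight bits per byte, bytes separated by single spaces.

First, c1 ⊕ c2 = (M1 ⊕ K) ⊕ (M2 ⊕ K) = M1 ⊕ M2, so the key drops out. Then M2 = (M1 ⊕ M2) ⊕ M1 over the first 6 bytes.
byte 0: (c9 ⊕ bb) ⊕ 64 = 72 ⊕ 64 = 16
byte 1: (62 ⊕ c3) ⊕ 65 = a1 ⊕ 65 = c4
byte 2: (14 ⊕ fd) ⊕ 70 = e9 ⊕ 70 = 99
byte 3: (76 ⊕ fc) ⊕ 6c = 8a ⊕ 6c = e6
byte 4: (82 ⊕ 4c) ⊕ 6f = ce ⊕ 6f = a1
byte 5: (60 ⊕ 54) ⊕ 79 = 34 ⊕ 79 = 4d

00010110 11000100 10011001 11100110 10100001 01001101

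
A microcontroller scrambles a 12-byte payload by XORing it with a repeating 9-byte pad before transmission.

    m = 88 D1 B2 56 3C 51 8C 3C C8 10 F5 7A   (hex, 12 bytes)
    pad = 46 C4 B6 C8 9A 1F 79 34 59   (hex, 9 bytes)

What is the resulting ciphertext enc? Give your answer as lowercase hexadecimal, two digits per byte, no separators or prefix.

The 9-byte key repeats, so the effective keystream is 46 c4 b6 c8 9a 1f 79 34 59 46 c4 b6.
byte 0: 88 xor 46 = ce
byte 1: d1 xor c4 = 15
byte 2: b2 xor b6 = 04
byte 3: 56 xor c8 = 9e
byte 4: 3c xor 9a = a6
byte 5: 51 xor 1f = 4e
byte 6: 8c xor 79 = f5
byte 7: 3c xor 34 = 08
byte 8: c8 xor 59 = 91
byte 9: 10 xor 46 = 56
byte 10: f5 xor c4 = 31
byte 11: 7a xor b6 = cc

ce15049ea64ef508915631cc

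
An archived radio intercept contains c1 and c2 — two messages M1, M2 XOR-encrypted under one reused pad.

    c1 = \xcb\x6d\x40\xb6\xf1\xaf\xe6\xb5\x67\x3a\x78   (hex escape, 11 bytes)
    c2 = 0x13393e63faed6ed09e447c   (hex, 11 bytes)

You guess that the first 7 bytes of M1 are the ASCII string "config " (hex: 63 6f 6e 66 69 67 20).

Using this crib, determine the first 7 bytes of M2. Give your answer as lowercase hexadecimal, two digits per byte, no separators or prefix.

bb3b10b36225a8

First, c1 ⊕ c2 = (M1 ⊕ K) ⊕ (M2 ⊕ K) = M1 ⊕ M2, so the key drops out. Then M2 = (M1 ⊕ M2) ⊕ M1 over the first 7 bytes.
byte 0: (cb ⊕ 13) ⊕ 63 = d8 ⊕ 63 = bb
byte 1: (6d ⊕ 39) ⊕ 6f = 54 ⊕ 6f = 3b
byte 2: (40 ⊕ 3e) ⊕ 6e = 7e ⊕ 6e = 10
byte 3: (b6 ⊕ 63) ⊕ 66 = d5 ⊕ 66 = b3
byte 4: (f1 ⊕ fa) ⊕ 69 = 0b ⊕ 69 = 62
byte 5: (af ⊕ ed) ⊕ 67 = 42 ⊕ 67 = 25
byte 6: (e6 ⊕ 6e) ⊕ 20 = 88 ⊕ 20 = a8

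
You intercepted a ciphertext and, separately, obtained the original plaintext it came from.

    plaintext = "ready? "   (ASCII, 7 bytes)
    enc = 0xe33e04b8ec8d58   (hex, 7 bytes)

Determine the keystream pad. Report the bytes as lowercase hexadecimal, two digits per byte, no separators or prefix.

915b65dc95b278

Since enc = plaintext ⊕ pad, XORing both sides with plaintext gives pad = plaintext ⊕ enc.
72 XOR e3 = 91
65 XOR 3e = 5b
61 XOR 04 = 65
64 XOR b8 = dc
79 XOR ec = 95
3f XOR 8d = b2
20 XOR 58 = 78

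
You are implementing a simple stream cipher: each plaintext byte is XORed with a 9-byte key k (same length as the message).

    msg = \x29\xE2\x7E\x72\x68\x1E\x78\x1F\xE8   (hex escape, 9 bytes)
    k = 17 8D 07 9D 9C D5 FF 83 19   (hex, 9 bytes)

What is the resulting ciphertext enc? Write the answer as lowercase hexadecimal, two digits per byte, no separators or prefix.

3e6f79eff4cb879cf1

XOR is its own inverse, so applying the key byte-wise gives the result directly.
byte 0: 29 XOR 17 = 3e
byte 1: e2 XOR 8d = 6f
byte 2: 7e XOR 07 = 79
byte 3: 72 XOR 9d = ef
byte 4: 68 XOR 9c = f4
byte 5: 1e XOR d5 = cb
byte 6: 78 XOR ff = 87
byte 7: 1f XOR 83 = 9c
byte 8: e8 XOR 19 = f1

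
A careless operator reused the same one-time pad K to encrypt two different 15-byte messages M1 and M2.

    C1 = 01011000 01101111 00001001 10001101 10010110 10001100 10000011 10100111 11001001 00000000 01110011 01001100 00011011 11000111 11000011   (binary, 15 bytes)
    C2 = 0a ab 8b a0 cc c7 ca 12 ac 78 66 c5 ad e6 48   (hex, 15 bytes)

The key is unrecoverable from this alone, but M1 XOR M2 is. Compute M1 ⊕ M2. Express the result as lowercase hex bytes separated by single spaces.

52 c4 82 2d 5a 4b 49 b5 65 78 15 89 b6 21 8b

C1 ⊕ C2 = (M1 ⊕ K) ⊕ (M2 ⊕ K) = M1 ⊕ M2 — the shared key cancels under XOR.
58 ⊕ 0a = 52
6f ⊕ ab = c4
09 ⊕ 8b = 82
8d ⊕ a0 = 2d
96 ⊕ cc = 5a
8c ⊕ c7 = 4b
83 ⊕ ca = 49
a7 ⊕ 12 = b5
c9 ⊕ ac = 65
00 ⊕ 78 = 78
73 ⊕ 66 = 15
4c ⊕ c5 = 89
1b ⊕ ad = b6
c7 ⊕ e6 = 21
c3 ⊕ 48 = 8b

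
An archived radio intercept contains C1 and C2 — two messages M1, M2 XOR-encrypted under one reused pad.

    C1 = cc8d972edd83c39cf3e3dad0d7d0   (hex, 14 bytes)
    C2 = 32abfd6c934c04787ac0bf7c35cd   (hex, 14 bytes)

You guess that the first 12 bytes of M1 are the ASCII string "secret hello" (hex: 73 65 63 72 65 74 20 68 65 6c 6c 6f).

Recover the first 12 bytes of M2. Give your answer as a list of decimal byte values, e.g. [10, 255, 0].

[141, 67, 9, 48, 43, 187, 231, 140, 236, 79, 9, 195]

First, C1 ⊕ C2 = (M1 ⊕ K) ⊕ (M2 ⊕ K) = M1 ⊕ M2, so the key drops out. Then M2 = (M1 ⊕ M2) ⊕ M1 over the first 12 bytes.
byte 0: (cc xor 32) xor 73 = fe xor 73 = 8d
byte 1: (8d xor ab) xor 65 = 26 xor 65 = 43
byte 2: (97 xor fd) xor 63 = 6a xor 63 = 09
byte 3: (2e xor 6c) xor 72 = 42 xor 72 = 30
byte 4: (dd xor 93) xor 65 = 4e xor 65 = 2b
byte 5: (83 xor 4c) xor 74 = cf xor 74 = bb
byte 6: (c3 xor 04) xor 20 = c7 xor 20 = e7
byte 7: (9c xor 78) xor 68 = e4 xor 68 = 8c
byte 8: (f3 xor 7a) xor 65 = 89 xor 65 = ec
byte 9: (e3 xor c0) xor 6c = 23 xor 6c = 4f
byte 10: (da xor bf) xor 6c = 65 xor 6c = 09
byte 11: (d0 xor 7c) xor 6f = ac xor 6f = c3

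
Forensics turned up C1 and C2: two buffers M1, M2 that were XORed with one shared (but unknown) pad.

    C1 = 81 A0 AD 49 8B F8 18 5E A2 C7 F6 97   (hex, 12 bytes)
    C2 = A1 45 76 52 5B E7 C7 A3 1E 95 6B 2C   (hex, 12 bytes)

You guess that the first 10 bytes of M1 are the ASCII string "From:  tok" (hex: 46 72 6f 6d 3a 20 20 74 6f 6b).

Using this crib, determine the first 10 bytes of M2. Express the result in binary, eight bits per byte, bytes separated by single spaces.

01100110 10010111 10110100 01110110 11101010 00111111 11111111 10001001 11010011 00111001

First, C1 ⊕ C2 = (M1 ⊕ K) ⊕ (M2 ⊕ K) = M1 ⊕ M2, so the key drops out. Then M2 = (M1 ⊕ M2) ⊕ M1 over the first 10 bytes.
byte 0: (81 xor a1) xor 46 = 20 xor 46 = 66
byte 1: (a0 xor 45) xor 72 = e5 xor 72 = 97
byte 2: (ad xor 76) xor 6f = db xor 6f = b4
byte 3: (49 xor 52) xor 6d = 1b xor 6d = 76
byte 4: (8b xor 5b) xor 3a = d0 xor 3a = ea
byte 5: (f8 xor e7) xor 20 = 1f xor 20 = 3f
byte 6: (18 xor c7) xor 20 = df xor 20 = ff
byte 7: (5e xor a3) xor 74 = fd xor 74 = 89
byte 8: (a2 xor 1e) xor 6f = bc xor 6f = d3
byte 9: (c7 xor 95) xor 6b = 52 xor 6b = 39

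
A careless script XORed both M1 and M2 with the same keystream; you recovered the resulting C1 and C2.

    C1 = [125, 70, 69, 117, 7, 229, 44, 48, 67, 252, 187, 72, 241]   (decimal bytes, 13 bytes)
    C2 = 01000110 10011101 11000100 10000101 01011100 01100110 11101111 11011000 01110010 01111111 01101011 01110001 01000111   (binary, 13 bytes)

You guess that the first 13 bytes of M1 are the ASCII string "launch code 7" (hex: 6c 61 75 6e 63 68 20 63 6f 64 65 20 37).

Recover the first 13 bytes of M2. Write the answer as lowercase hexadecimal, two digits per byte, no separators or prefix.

57baf49e38ebe38b5ee7b51981

First, C1 ⊕ C2 = (M1 ⊕ K) ⊕ (M2 ⊕ K) = M1 ⊕ M2, so the key drops out. Then M2 = (M1 ⊕ M2) ⊕ M1 over the first 13 bytes.
byte 0: (7d XOR 46) XOR 6c = 3b XOR 6c = 57
byte 1: (46 XOR 9d) XOR 61 = db XOR 61 = ba
byte 2: (45 XOR c4) XOR 75 = 81 XOR 75 = f4
byte 3: (75 XOR 85) XOR 6e = f0 XOR 6e = 9e
byte 4: (07 XOR 5c) XOR 63 = 5b XOR 63 = 38
byte 5: (e5 XOR 66) XOR 68 = 83 XOR 68 = eb
byte 6: (2c XOR ef) XOR 20 = c3 XOR 20 = e3
byte 7: (30 XOR d8) XOR 63 = e8 XOR 63 = 8b
byte 8: (43 XOR 72) XOR 6f = 31 XOR 6f = 5e
byte 9: (fc XOR 7f) XOR 64 = 83 XOR 64 = e7
byte 10: (bb XOR 6b) XOR 65 = d0 XOR 65 = b5
byte 11: (48 XOR 71) XOR 20 = 39 XOR 20 = 19
byte 12: (f1 XOR 47) XOR 37 = b6 XOR 37 = 81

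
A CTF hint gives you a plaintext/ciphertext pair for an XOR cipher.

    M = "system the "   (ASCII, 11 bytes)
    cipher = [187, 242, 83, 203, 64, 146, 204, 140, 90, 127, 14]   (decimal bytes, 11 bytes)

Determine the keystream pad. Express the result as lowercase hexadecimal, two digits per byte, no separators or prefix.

c88b20bf25ffecf8321a2e

Since cipher = M ⊕ pad, XORing both sides with M gives pad = M ⊕ cipher.
115 xor 187 = 200
121 xor 242 = 139
115 xor  83 =  32
116 xor 203 = 191
101 xor  64 =  37
109 xor 146 = 255
 32 xor 204 = 236
116 xor 140 = 248
104 xor  90 =  50
101 xor 127 =  26
 32 xor  14 =  46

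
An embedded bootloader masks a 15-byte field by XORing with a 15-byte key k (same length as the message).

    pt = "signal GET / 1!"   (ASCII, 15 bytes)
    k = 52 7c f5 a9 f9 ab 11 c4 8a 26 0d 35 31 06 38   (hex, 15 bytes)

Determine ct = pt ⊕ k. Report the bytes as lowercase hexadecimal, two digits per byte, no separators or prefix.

211592c798c73183cf722d1a113719

XOR is its own inverse, so applying the key byte-wise gives the result directly.
byte 0: 73 xor 52 = 21
byte 1: 69 xor 7c = 15
byte 2: 67 xor f5 = 92
byte 3: 6e xor a9 = c7
byte 4: 61 xor f9 = 98
byte 5: 6c xor ab = c7
byte 6: 20 xor 11 = 31
byte 7: 47 xor c4 = 83
byte 8: 45 xor 8a = cf
byte 9: 54 xor 26 = 72
byte 10: 20 xor 0d = 2d
byte 11: 2f xor 35 = 1a
byte 12: 20 xor 31 = 11
byte 13: 31 xor 06 = 37
byte 14: 21 xor 38 = 19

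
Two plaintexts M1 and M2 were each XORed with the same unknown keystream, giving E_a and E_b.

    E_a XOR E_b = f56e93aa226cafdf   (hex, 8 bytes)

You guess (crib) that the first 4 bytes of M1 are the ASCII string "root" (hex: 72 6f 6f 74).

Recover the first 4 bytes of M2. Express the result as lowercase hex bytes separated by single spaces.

Since E_a ⊕ E_b = M1 ⊕ M2, XORing with the guessed M1 bytes yields the corresponding M2 bytes: M2 = (E_a ⊕ E_b) ⊕ M1.
11110101 ^ 01110010 = 10000111
01101110 ^ 01101111 = 00000001
10010011 ^ 01101111 = 11111100
10101010 ^ 01110100 = 11011110

87 01 fc de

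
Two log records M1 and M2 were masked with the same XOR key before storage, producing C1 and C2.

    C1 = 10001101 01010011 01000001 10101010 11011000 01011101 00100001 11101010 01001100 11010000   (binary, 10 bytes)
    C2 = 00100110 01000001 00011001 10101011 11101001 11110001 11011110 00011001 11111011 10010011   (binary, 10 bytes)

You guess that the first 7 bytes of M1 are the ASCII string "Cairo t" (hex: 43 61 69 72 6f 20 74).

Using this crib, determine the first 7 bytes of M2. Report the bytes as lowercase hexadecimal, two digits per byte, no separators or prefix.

e87331735e8c8b

First, C1 ⊕ C2 = (M1 ⊕ K) ⊕ (M2 ⊕ K) = M1 ⊕ M2, so the key drops out. Then M2 = (M1 ⊕ M2) ⊕ M1 over the first 7 bytes.
byte 0: (8d ⊕ 26) ⊕ 43 = ab ⊕ 43 = e8
byte 1: (53 ⊕ 41) ⊕ 61 = 12 ⊕ 61 = 73
byte 2: (41 ⊕ 19) ⊕ 69 = 58 ⊕ 69 = 31
byte 3: (aa ⊕ ab) ⊕ 72 = 01 ⊕ 72 = 73
byte 4: (d8 ⊕ e9) ⊕ 6f = 31 ⊕ 6f = 5e
byte 5: (5d ⊕ f1) ⊕ 20 = ac ⊕ 20 = 8c
byte 6: (21 ⊕ de) ⊕ 74 = ff ⊕ 74 = 8b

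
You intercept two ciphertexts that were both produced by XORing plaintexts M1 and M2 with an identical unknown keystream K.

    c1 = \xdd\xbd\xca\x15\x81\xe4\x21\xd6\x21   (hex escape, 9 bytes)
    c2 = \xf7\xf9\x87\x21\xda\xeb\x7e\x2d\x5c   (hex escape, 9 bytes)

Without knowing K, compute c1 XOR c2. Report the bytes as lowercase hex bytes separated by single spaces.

2a 44 4d 34 5b 0f 5f fb 7d

c1 ⊕ c2 = (M1 ⊕ K) ⊕ (M2 ⊕ K) = M1 ⊕ M2 — the shared key cancels under XOR.
dd XOR f7 = 2a
bd XOR f9 = 44
ca XOR 87 = 4d
15 XOR 21 = 34
81 XOR da = 5b
e4 XOR eb = 0f
21 XOR 7e = 5f
d6 XOR 2d = fb
21 XOR 5c = 7d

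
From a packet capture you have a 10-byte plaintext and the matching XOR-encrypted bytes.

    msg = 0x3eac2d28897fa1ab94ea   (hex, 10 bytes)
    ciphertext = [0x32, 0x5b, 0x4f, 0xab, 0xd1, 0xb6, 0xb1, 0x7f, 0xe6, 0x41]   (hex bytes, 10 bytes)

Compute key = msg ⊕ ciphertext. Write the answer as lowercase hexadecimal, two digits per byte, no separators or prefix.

Since ciphertext = msg ⊕ key, XORing both sides with msg gives key = msg ⊕ ciphertext.
3e ⊕ 32 = 0c
ac ⊕ 5b = f7
2d ⊕ 4f = 62
28 ⊕ ab = 83
89 ⊕ d1 = 58
7f ⊕ b6 = c9
a1 ⊕ b1 = 10
ab ⊕ 7f = d4
94 ⊕ e6 = 72
ea ⊕ 41 = ab

0cf7628358c910d472ab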